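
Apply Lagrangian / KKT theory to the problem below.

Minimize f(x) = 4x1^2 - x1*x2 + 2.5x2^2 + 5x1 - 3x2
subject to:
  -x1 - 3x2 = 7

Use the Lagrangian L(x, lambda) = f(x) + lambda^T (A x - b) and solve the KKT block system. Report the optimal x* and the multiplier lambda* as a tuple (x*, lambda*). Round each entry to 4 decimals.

Form the Lagrangian:
  L(x, lambda) = (1/2) x^T Q x + c^T x + lambda^T (A x - b)
Stationarity (grad_x L = 0): Q x + c + A^T lambda = 0.
Primal feasibility: A x = b.

This gives the KKT block system:
  [ Q   A^T ] [ x     ]   [-c ]
  [ A    0  ] [ lambda ] = [ b ]

Solving the linear system:
  x*      = (-1.3253, -1.8916)
  lambda* = (-3.7108)
  f(x*)   = 12.512

x* = (-1.3253, -1.8916), lambda* = (-3.7108)


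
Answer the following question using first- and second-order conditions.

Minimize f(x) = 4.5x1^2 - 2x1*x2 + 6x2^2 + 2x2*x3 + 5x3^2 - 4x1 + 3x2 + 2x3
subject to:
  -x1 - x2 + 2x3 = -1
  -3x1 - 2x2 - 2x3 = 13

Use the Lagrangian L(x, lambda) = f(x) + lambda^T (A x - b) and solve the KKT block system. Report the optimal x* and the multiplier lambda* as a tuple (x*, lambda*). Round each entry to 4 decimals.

Form the Lagrangian:
  L(x, lambda) = (1/2) x^T Q x + c^T x + lambda^T (A x - b)
Stationarity (grad_x L = 0): Q x + c + A^T lambda = 0.
Primal feasibility: A x = b.

This gives the KKT block system:
  [ Q   A^T ] [ x     ]   [-c ]
  [ A    0  ] [ lambda ] = [ b ]

Solving the linear system:
  x*      = (-2.0588, -1.2549, -2.1569)
  lambda* = (3.2745, -7.7647)
  f(x*)   = 52.1863

x* = (-2.0588, -1.2549, -2.1569), lambda* = (3.2745, -7.7647)


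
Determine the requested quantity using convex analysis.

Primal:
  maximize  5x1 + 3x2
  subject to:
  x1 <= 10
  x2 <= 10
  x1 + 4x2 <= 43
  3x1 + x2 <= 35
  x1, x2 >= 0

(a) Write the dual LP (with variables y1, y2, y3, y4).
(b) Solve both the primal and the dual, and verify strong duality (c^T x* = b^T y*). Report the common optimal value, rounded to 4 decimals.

The standard primal-dual pair for 'max c^T x s.t. A x <= b, x >= 0' is:
  Dual:  min b^T y  s.t.  A^T y >= c,  y >= 0.

So the dual LP is:
  minimize  10y1 + 10y2 + 43y3 + 35y4
  subject to:
    y1 + y3 + 3y4 >= 5
    y2 + 4y3 + y4 >= 3
    y1, y2, y3, y4 >= 0

Solving the primal: x* = (8.8182, 8.5455).
  primal value c^T x* = 69.7273.
Solving the dual: y* = (0, 0, 0.3636, 1.5455).
  dual value b^T y* = 69.7273.
Strong duality: c^T x* = b^T y*. Confirmed.

69.7273


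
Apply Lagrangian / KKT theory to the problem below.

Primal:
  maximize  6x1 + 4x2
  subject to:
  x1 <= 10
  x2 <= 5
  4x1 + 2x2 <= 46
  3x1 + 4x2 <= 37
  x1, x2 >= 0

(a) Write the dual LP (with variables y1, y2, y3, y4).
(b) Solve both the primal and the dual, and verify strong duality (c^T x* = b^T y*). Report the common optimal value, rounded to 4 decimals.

The standard primal-dual pair for 'max c^T x s.t. A x <= b, x >= 0' is:
  Dual:  min b^T y  s.t.  A^T y >= c,  y >= 0.

So the dual LP is:
  minimize  10y1 + 5y2 + 46y3 + 37y4
  subject to:
    y1 + 4y3 + 3y4 >= 6
    y2 + 2y3 + 4y4 >= 4
    y1, y2, y3, y4 >= 0

Solving the primal: x* = (10, 1.75).
  primal value c^T x* = 67.
Solving the dual: y* = (3, 0, 0, 1).
  dual value b^T y* = 67.
Strong duality: c^T x* = b^T y*. Confirmed.

67


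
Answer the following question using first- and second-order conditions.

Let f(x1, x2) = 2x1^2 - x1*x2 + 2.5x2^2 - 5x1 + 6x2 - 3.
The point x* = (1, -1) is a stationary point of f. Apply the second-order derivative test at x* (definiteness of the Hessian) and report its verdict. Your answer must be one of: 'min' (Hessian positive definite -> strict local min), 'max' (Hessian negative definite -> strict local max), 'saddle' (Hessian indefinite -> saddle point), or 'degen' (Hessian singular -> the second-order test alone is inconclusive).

Compute the Hessian H = grad^2 f:
  H = [[4, -1], [-1, 5]]
Verify stationarity: grad f(x*) = H x* + g = (0, 0).
Eigenvalues of H: 3.382, 5.618.
Both eigenvalues > 0, so H is positive definite -> x* is a strict local min.

min


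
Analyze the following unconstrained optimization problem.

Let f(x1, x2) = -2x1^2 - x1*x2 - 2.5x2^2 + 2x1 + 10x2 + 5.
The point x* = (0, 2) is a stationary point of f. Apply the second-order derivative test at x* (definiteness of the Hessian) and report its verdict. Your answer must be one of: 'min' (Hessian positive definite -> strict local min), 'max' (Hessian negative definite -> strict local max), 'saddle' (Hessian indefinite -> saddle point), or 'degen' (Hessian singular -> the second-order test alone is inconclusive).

Compute the Hessian H = grad^2 f:
  H = [[-4, -1], [-1, -5]]
Verify stationarity: grad f(x*) = H x* + g = (0, 0).
Eigenvalues of H: -5.618, -3.382.
Both eigenvalues < 0, so H is negative definite -> x* is a strict local max.

max


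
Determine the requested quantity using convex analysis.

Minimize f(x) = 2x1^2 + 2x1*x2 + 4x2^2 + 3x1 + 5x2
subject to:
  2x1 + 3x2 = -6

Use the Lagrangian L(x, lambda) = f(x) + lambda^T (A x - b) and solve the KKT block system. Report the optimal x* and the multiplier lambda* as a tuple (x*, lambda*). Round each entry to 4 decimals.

Form the Lagrangian:
  L(x, lambda) = (1/2) x^T Q x + c^T x + lambda^T (A x - b)
Stationarity (grad_x L = 0): Q x + c + A^T lambda = 0.
Primal feasibility: A x = b.

This gives the KKT block system:
  [ Q   A^T ] [ x     ]   [-c ]
  [ A    0  ] [ lambda ] = [ b ]

Solving the linear system:
  x*      = (-1.2955, -1.1364)
  lambda* = (2.2273)
  f(x*)   = 1.8977

x* = (-1.2955, -1.1364), lambda* = (2.2273)


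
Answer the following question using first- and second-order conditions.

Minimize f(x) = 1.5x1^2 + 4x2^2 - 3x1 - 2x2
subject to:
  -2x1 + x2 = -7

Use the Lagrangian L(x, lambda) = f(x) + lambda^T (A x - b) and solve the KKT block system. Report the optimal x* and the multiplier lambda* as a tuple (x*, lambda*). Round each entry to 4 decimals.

Form the Lagrangian:
  L(x, lambda) = (1/2) x^T Q x + c^T x + lambda^T (A x - b)
Stationarity (grad_x L = 0): Q x + c + A^T lambda = 0.
Primal feasibility: A x = b.

This gives the KKT block system:
  [ Q   A^T ] [ x     ]   [-c ]
  [ A    0  ] [ lambda ] = [ b ]

Solving the linear system:
  x*      = (3.4, -0.2)
  lambda* = (3.6)
  f(x*)   = 7.7

x* = (3.4, -0.2), lambda* = (3.6)


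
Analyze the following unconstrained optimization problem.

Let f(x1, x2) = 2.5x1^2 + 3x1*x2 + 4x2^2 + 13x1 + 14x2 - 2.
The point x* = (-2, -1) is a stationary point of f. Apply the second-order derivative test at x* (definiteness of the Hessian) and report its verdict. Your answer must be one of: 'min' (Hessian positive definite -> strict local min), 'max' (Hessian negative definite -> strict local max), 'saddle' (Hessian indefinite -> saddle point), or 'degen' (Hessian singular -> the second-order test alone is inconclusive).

Compute the Hessian H = grad^2 f:
  H = [[5, 3], [3, 8]]
Verify stationarity: grad f(x*) = H x* + g = (0, 0).
Eigenvalues of H: 3.1459, 9.8541.
Both eigenvalues > 0, so H is positive definite -> x* is a strict local min.

min


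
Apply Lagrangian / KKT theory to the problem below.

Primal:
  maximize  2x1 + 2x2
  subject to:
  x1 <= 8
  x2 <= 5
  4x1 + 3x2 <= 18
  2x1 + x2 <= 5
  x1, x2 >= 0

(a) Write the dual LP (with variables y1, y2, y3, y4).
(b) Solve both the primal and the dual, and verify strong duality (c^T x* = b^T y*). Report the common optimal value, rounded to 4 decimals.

The standard primal-dual pair for 'max c^T x s.t. A x <= b, x >= 0' is:
  Dual:  min b^T y  s.t.  A^T y >= c,  y >= 0.

So the dual LP is:
  minimize  8y1 + 5y2 + 18y3 + 5y4
  subject to:
    y1 + 4y3 + 2y4 >= 2
    y2 + 3y3 + y4 >= 2
    y1, y2, y3, y4 >= 0

Solving the primal: x* = (0, 5).
  primal value c^T x* = 10.
Solving the dual: y* = (0, 1, 0, 1).
  dual value b^T y* = 10.
Strong duality: c^T x* = b^T y*. Confirmed.

10


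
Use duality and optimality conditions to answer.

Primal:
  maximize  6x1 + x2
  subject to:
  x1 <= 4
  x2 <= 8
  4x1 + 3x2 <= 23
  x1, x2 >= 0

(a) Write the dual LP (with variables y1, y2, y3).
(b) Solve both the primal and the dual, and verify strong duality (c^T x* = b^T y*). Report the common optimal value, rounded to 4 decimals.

The standard primal-dual pair for 'max c^T x s.t. A x <= b, x >= 0' is:
  Dual:  min b^T y  s.t.  A^T y >= c,  y >= 0.

So the dual LP is:
  minimize  4y1 + 8y2 + 23y3
  subject to:
    y1 + 4y3 >= 6
    y2 + 3y3 >= 1
    y1, y2, y3 >= 0

Solving the primal: x* = (4, 2.3333).
  primal value c^T x* = 26.3333.
Solving the dual: y* = (4.6667, 0, 0.3333).
  dual value b^T y* = 26.3333.
Strong duality: c^T x* = b^T y*. Confirmed.

26.3333


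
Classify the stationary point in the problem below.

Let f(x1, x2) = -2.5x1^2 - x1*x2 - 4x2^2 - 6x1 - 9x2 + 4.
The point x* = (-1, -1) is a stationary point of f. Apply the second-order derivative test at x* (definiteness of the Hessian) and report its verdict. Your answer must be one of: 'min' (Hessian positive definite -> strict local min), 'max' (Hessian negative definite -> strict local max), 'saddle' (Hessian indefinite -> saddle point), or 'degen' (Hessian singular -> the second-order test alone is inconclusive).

Compute the Hessian H = grad^2 f:
  H = [[-5, -1], [-1, -8]]
Verify stationarity: grad f(x*) = H x* + g = (0, 0).
Eigenvalues of H: -8.3028, -4.6972.
Both eigenvalues < 0, so H is negative definite -> x* is a strict local max.

max


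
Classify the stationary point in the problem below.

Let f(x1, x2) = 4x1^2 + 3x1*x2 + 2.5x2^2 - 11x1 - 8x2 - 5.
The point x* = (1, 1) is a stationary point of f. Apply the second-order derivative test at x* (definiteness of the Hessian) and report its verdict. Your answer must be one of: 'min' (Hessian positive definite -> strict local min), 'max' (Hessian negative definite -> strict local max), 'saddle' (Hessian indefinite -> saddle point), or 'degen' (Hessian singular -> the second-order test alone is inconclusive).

Compute the Hessian H = grad^2 f:
  H = [[8, 3], [3, 5]]
Verify stationarity: grad f(x*) = H x* + g = (0, 0).
Eigenvalues of H: 3.1459, 9.8541.
Both eigenvalues > 0, so H is positive definite -> x* is a strict local min.

min


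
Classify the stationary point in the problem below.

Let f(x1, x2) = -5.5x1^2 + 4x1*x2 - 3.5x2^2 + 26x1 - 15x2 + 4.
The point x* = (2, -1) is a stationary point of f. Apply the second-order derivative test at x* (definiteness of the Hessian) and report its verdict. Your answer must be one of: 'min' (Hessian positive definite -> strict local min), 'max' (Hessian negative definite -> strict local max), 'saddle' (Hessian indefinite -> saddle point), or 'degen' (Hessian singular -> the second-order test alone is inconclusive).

Compute the Hessian H = grad^2 f:
  H = [[-11, 4], [4, -7]]
Verify stationarity: grad f(x*) = H x* + g = (0, 0).
Eigenvalues of H: -13.4721, -4.5279.
Both eigenvalues < 0, so H is negative definite -> x* is a strict local max.

max


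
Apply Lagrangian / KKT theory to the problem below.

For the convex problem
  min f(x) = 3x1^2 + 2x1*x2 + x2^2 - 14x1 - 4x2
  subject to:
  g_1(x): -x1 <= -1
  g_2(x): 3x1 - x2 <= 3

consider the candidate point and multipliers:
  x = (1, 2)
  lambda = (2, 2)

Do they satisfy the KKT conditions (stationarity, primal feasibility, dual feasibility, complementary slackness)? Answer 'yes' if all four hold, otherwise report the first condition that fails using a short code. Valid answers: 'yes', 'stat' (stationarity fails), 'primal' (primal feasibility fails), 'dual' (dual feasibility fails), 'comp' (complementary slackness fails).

Gradient of f: grad f(x) = Q x + c = (-4, 2)
Constraint values g_i(x) = a_i^T x - b_i:
  g_1((1, 2)) = 0
  g_2((1, 2)) = -2
Stationarity residual: grad f(x) + sum_i lambda_i a_i = (0, 0)
  -> stationarity OK
Primal feasibility (all g_i <= 0): OK
Dual feasibility (all lambda_i >= 0): OK
Complementary slackness (lambda_i * g_i(x) = 0 for all i): FAILS

Verdict: the first failing condition is complementary_slackness -> comp.

comp


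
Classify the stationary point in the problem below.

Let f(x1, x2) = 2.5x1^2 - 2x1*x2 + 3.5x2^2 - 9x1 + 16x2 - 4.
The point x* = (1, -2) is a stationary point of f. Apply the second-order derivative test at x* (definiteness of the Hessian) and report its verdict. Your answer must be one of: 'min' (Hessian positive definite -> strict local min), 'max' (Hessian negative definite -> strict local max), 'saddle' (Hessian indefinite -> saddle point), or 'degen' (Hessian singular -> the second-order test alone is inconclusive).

Compute the Hessian H = grad^2 f:
  H = [[5, -2], [-2, 7]]
Verify stationarity: grad f(x*) = H x* + g = (0, 0).
Eigenvalues of H: 3.7639, 8.2361.
Both eigenvalues > 0, so H is positive definite -> x* is a strict local min.

min


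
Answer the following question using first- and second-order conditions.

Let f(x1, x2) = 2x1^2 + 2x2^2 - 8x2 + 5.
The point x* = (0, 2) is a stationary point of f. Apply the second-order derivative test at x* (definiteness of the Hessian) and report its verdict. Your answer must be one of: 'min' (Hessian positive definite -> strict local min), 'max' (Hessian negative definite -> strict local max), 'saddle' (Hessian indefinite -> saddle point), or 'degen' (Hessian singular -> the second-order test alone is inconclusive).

Compute the Hessian H = grad^2 f:
  H = [[4, 0], [0, 4]]
Verify stationarity: grad f(x*) = H x* + g = (0, 0).
Eigenvalues of H: 4, 4.
Both eigenvalues > 0, so H is positive definite -> x* is a strict local min.

min


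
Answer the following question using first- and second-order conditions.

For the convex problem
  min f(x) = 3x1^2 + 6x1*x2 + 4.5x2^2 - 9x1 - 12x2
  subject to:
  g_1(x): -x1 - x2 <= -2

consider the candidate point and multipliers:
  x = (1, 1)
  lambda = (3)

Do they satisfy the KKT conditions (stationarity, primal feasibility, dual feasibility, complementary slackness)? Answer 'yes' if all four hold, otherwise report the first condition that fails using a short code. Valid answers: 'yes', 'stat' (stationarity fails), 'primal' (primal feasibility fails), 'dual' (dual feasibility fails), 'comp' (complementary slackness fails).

Gradient of f: grad f(x) = Q x + c = (3, 3)
Constraint values g_i(x) = a_i^T x - b_i:
  g_1((1, 1)) = 0
Stationarity residual: grad f(x) + sum_i lambda_i a_i = (0, 0)
  -> stationarity OK
Primal feasibility (all g_i <= 0): OK
Dual feasibility (all lambda_i >= 0): OK
Complementary slackness (lambda_i * g_i(x) = 0 for all i): OK

Verdict: yes, KKT holds.

yes


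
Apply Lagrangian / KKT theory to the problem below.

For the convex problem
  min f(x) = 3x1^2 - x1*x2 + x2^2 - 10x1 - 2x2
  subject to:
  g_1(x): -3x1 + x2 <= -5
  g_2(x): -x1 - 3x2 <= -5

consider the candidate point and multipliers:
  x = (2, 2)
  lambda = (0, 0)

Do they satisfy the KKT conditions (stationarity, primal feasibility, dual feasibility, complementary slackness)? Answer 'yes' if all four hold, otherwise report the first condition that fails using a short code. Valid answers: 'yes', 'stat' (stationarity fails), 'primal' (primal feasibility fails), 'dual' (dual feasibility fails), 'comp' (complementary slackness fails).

Gradient of f: grad f(x) = Q x + c = (0, 0)
Constraint values g_i(x) = a_i^T x - b_i:
  g_1((2, 2)) = 1
  g_2((2, 2)) = -3
Stationarity residual: grad f(x) + sum_i lambda_i a_i = (0, 0)
  -> stationarity OK
Primal feasibility (all g_i <= 0): FAILS
Dual feasibility (all lambda_i >= 0): OK
Complementary slackness (lambda_i * g_i(x) = 0 for all i): OK

Verdict: the first failing condition is primal_feasibility -> primal.

primal


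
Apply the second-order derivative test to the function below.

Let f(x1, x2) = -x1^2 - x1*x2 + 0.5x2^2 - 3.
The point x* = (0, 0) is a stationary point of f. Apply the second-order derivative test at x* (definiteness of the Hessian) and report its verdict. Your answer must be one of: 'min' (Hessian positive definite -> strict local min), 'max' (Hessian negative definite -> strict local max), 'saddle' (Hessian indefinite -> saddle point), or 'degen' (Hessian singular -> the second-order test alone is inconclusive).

Compute the Hessian H = grad^2 f:
  H = [[-2, -1], [-1, 1]]
Verify stationarity: grad f(x*) = H x* + g = (0, 0).
Eigenvalues of H: -2.3028, 1.3028.
Eigenvalues have mixed signs, so H is indefinite -> x* is a saddle point.

saddle


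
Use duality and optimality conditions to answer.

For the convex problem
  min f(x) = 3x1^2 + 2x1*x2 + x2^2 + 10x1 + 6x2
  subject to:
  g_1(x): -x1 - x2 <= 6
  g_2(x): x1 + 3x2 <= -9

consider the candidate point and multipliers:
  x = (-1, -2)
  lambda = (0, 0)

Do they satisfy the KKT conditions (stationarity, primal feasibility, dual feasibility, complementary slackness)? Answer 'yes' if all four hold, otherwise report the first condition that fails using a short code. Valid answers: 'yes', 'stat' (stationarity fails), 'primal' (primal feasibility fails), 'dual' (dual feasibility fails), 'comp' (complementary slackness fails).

Gradient of f: grad f(x) = Q x + c = (0, 0)
Constraint values g_i(x) = a_i^T x - b_i:
  g_1((-1, -2)) = -3
  g_2((-1, -2)) = 2
Stationarity residual: grad f(x) + sum_i lambda_i a_i = (0, 0)
  -> stationarity OK
Primal feasibility (all g_i <= 0): FAILS
Dual feasibility (all lambda_i >= 0): OK
Complementary slackness (lambda_i * g_i(x) = 0 for all i): OK

Verdict: the first failing condition is primal_feasibility -> primal.

primal


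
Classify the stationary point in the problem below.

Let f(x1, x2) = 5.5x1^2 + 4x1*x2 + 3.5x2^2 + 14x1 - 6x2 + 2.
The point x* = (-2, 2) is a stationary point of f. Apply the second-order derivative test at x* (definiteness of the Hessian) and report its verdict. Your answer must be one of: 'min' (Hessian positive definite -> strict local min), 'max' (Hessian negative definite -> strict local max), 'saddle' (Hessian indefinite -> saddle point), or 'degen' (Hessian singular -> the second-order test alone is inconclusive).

Compute the Hessian H = grad^2 f:
  H = [[11, 4], [4, 7]]
Verify stationarity: grad f(x*) = H x* + g = (0, 0).
Eigenvalues of H: 4.5279, 13.4721.
Both eigenvalues > 0, so H is positive definite -> x* is a strict local min.

min


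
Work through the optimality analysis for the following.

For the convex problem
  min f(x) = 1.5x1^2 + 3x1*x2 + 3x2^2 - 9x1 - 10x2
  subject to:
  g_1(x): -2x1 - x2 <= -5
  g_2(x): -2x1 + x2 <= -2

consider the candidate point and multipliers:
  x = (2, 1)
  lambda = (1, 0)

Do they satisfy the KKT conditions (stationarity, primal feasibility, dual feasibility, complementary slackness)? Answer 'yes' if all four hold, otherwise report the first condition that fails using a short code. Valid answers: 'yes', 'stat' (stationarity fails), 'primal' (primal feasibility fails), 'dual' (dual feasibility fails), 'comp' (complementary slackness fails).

Gradient of f: grad f(x) = Q x + c = (0, 2)
Constraint values g_i(x) = a_i^T x - b_i:
  g_1((2, 1)) = 0
  g_2((2, 1)) = -1
Stationarity residual: grad f(x) + sum_i lambda_i a_i = (-2, 1)
  -> stationarity FAILS
Primal feasibility (all g_i <= 0): OK
Dual feasibility (all lambda_i >= 0): OK
Complementary slackness (lambda_i * g_i(x) = 0 for all i): OK

Verdict: the first failing condition is stationarity -> stat.

stat


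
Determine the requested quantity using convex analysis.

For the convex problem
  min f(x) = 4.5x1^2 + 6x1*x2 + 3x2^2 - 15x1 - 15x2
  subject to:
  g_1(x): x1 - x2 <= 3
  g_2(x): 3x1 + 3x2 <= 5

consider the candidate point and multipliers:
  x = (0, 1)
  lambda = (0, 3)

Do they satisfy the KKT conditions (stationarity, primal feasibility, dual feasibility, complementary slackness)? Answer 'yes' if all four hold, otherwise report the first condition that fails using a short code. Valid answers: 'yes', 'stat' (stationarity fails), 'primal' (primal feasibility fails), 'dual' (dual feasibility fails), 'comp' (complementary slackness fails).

Gradient of f: grad f(x) = Q x + c = (-9, -9)
Constraint values g_i(x) = a_i^T x - b_i:
  g_1((0, 1)) = -4
  g_2((0, 1)) = -2
Stationarity residual: grad f(x) + sum_i lambda_i a_i = (0, 0)
  -> stationarity OK
Primal feasibility (all g_i <= 0): OK
Dual feasibility (all lambda_i >= 0): OK
Complementary slackness (lambda_i * g_i(x) = 0 for all i): FAILS

Verdict: the first failing condition is complementary_slackness -> comp.

comp


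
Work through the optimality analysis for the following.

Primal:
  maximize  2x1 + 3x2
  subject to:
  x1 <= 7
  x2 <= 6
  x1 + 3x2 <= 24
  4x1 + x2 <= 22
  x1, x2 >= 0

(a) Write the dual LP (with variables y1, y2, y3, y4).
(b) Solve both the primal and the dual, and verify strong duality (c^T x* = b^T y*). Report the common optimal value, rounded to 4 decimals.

The standard primal-dual pair for 'max c^T x s.t. A x <= b, x >= 0' is:
  Dual:  min b^T y  s.t.  A^T y >= c,  y >= 0.

So the dual LP is:
  minimize  7y1 + 6y2 + 24y3 + 22y4
  subject to:
    y1 + y3 + 4y4 >= 2
    y2 + 3y3 + y4 >= 3
    y1, y2, y3, y4 >= 0

Solving the primal: x* = (4, 6).
  primal value c^T x* = 26.
Solving the dual: y* = (0, 2.5, 0, 0.5).
  dual value b^T y* = 26.
Strong duality: c^T x* = b^T y*. Confirmed.

26


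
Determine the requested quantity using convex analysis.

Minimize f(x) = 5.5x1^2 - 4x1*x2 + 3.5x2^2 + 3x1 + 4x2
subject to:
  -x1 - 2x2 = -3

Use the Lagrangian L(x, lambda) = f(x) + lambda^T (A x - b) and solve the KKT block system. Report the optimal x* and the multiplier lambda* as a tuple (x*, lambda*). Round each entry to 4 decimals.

Form the Lagrangian:
  L(x, lambda) = (1/2) x^T Q x + c^T x + lambda^T (A x - b)
Stationarity (grad_x L = 0): Q x + c + A^T lambda = 0.
Primal feasibility: A x = b.

This gives the KKT block system:
  [ Q   A^T ] [ x     ]   [-c ]
  [ A    0  ] [ lambda ] = [ b ]

Solving the linear system:
  x*      = (0.6119, 1.194)
  lambda* = (4.9552)
  f(x*)   = 10.7388

x* = (0.6119, 1.194), lambda* = (4.9552)


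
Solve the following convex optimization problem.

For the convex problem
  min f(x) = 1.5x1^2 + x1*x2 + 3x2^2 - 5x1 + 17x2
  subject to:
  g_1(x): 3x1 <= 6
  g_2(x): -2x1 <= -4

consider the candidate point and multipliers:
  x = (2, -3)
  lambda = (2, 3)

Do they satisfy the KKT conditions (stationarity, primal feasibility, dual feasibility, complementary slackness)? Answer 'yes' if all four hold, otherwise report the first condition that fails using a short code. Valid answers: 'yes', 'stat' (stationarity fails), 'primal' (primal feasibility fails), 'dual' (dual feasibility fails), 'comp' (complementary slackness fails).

Gradient of f: grad f(x) = Q x + c = (-2, 1)
Constraint values g_i(x) = a_i^T x - b_i:
  g_1((2, -3)) = 0
  g_2((2, -3)) = 0
Stationarity residual: grad f(x) + sum_i lambda_i a_i = (-2, 1)
  -> stationarity FAILS
Primal feasibility (all g_i <= 0): OK
Dual feasibility (all lambda_i >= 0): OK
Complementary slackness (lambda_i * g_i(x) = 0 for all i): OK

Verdict: the first failing condition is stationarity -> stat.

stat


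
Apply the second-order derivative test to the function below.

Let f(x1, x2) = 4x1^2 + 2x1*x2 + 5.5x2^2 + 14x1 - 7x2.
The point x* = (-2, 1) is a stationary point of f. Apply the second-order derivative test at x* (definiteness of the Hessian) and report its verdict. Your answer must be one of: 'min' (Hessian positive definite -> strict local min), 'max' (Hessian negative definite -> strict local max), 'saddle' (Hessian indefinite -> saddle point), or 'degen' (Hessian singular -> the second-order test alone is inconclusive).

Compute the Hessian H = grad^2 f:
  H = [[8, 2], [2, 11]]
Verify stationarity: grad f(x*) = H x* + g = (0, 0).
Eigenvalues of H: 7, 12.
Both eigenvalues > 0, so H is positive definite -> x* is a strict local min.

min


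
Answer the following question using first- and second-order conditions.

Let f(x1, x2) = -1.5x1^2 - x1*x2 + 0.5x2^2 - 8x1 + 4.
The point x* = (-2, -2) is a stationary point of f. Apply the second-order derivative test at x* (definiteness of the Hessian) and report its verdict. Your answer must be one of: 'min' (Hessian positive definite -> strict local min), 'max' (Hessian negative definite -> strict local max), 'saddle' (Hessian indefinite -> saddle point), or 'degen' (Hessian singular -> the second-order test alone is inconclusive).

Compute the Hessian H = grad^2 f:
  H = [[-3, -1], [-1, 1]]
Verify stationarity: grad f(x*) = H x* + g = (0, 0).
Eigenvalues of H: -3.2361, 1.2361.
Eigenvalues have mixed signs, so H is indefinite -> x* is a saddle point.

saddle


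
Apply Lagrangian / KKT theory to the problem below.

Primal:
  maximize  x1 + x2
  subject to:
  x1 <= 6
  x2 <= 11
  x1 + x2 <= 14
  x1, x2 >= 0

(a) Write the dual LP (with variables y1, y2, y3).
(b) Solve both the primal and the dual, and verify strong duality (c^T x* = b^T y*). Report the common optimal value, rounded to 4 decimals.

The standard primal-dual pair for 'max c^T x s.t. A x <= b, x >= 0' is:
  Dual:  min b^T y  s.t.  A^T y >= c,  y >= 0.

So the dual LP is:
  minimize  6y1 + 11y2 + 14y3
  subject to:
    y1 + y3 >= 1
    y2 + y3 >= 1
    y1, y2, y3 >= 0

Solving the primal: x* = (3, 11).
  primal value c^T x* = 14.
Solving the dual: y* = (0, 0, 1).
  dual value b^T y* = 14.
Strong duality: c^T x* = b^T y*. Confirmed.

14


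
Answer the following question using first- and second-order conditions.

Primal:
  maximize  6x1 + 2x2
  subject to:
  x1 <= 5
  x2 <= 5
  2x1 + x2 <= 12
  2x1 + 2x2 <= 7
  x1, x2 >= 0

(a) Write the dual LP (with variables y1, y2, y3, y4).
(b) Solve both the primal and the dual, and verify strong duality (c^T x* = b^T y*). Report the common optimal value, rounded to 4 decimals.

The standard primal-dual pair for 'max c^T x s.t. A x <= b, x >= 0' is:
  Dual:  min b^T y  s.t.  A^T y >= c,  y >= 0.

So the dual LP is:
  minimize  5y1 + 5y2 + 12y3 + 7y4
  subject to:
    y1 + 2y3 + 2y4 >= 6
    y2 + y3 + 2y4 >= 2
    y1, y2, y3, y4 >= 0

Solving the primal: x* = (3.5, 0).
  primal value c^T x* = 21.
Solving the dual: y* = (0, 0, 0, 3).
  dual value b^T y* = 21.
Strong duality: c^T x* = b^T y*. Confirmed.

21


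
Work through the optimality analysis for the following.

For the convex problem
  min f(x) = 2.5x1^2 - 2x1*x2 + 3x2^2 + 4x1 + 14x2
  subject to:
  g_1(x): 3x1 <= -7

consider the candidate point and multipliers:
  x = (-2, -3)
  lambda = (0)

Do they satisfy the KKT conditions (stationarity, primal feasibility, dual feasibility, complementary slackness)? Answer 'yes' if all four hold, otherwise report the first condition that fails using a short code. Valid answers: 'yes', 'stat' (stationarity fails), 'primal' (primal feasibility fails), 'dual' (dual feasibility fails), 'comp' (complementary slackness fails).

Gradient of f: grad f(x) = Q x + c = (0, 0)
Constraint values g_i(x) = a_i^T x - b_i:
  g_1((-2, -3)) = 1
Stationarity residual: grad f(x) + sum_i lambda_i a_i = (0, 0)
  -> stationarity OK
Primal feasibility (all g_i <= 0): FAILS
Dual feasibility (all lambda_i >= 0): OK
Complementary slackness (lambda_i * g_i(x) = 0 for all i): OK

Verdict: the first failing condition is primal_feasibility -> primal.

primal


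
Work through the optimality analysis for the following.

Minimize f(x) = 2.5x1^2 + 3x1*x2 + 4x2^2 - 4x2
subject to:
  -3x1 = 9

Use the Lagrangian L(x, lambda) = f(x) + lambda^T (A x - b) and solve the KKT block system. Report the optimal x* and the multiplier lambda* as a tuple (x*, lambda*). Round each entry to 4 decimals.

Form the Lagrangian:
  L(x, lambda) = (1/2) x^T Q x + c^T x + lambda^T (A x - b)
Stationarity (grad_x L = 0): Q x + c + A^T lambda = 0.
Primal feasibility: A x = b.

This gives the KKT block system:
  [ Q   A^T ] [ x     ]   [-c ]
  [ A    0  ] [ lambda ] = [ b ]

Solving the linear system:
  x*      = (-3, 1.625)
  lambda* = (-3.375)
  f(x*)   = 11.9375

x* = (-3, 1.625), lambda* = (-3.375)


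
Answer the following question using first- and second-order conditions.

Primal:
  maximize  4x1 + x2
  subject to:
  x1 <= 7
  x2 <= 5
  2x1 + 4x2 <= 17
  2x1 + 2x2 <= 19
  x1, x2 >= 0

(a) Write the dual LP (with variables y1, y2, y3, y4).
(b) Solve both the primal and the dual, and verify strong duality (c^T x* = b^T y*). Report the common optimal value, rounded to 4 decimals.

The standard primal-dual pair for 'max c^T x s.t. A x <= b, x >= 0' is:
  Dual:  min b^T y  s.t.  A^T y >= c,  y >= 0.

So the dual LP is:
  minimize  7y1 + 5y2 + 17y3 + 19y4
  subject to:
    y1 + 2y3 + 2y4 >= 4
    y2 + 4y3 + 2y4 >= 1
    y1, y2, y3, y4 >= 0

Solving the primal: x* = (7, 0.75).
  primal value c^T x* = 28.75.
Solving the dual: y* = (3.5, 0, 0.25, 0).
  dual value b^T y* = 28.75.
Strong duality: c^T x* = b^T y*. Confirmed.

28.75


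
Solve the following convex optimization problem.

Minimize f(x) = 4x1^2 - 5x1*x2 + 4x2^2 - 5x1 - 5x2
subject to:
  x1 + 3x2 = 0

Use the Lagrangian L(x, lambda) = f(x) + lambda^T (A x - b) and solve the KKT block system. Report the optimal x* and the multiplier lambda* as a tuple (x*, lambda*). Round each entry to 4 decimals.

Form the Lagrangian:
  L(x, lambda) = (1/2) x^T Q x + c^T x + lambda^T (A x - b)
Stationarity (grad_x L = 0): Q x + c + A^T lambda = 0.
Primal feasibility: A x = b.

This gives the KKT block system:
  [ Q   A^T ] [ x     ]   [-c ]
  [ A    0  ] [ lambda ] = [ b ]

Solving the linear system:
  x*      = (0.2727, -0.0909)
  lambda* = (2.3636)
  f(x*)   = -0.4545

x* = (0.2727, -0.0909), lambda* = (2.3636)


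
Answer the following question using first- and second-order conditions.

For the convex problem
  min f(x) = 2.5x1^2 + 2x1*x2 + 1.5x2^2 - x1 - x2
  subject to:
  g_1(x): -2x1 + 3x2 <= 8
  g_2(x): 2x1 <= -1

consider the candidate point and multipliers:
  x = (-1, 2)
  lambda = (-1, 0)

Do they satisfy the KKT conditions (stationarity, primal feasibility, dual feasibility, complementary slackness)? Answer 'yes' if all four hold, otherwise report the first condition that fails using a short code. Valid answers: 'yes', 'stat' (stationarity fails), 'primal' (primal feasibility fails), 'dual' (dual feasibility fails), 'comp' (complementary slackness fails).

Gradient of f: grad f(x) = Q x + c = (-2, 3)
Constraint values g_i(x) = a_i^T x - b_i:
  g_1((-1, 2)) = 0
  g_2((-1, 2)) = -1
Stationarity residual: grad f(x) + sum_i lambda_i a_i = (0, 0)
  -> stationarity OK
Primal feasibility (all g_i <= 0): OK
Dual feasibility (all lambda_i >= 0): FAILS
Complementary slackness (lambda_i * g_i(x) = 0 for all i): OK

Verdict: the first failing condition is dual_feasibility -> dual.

dual


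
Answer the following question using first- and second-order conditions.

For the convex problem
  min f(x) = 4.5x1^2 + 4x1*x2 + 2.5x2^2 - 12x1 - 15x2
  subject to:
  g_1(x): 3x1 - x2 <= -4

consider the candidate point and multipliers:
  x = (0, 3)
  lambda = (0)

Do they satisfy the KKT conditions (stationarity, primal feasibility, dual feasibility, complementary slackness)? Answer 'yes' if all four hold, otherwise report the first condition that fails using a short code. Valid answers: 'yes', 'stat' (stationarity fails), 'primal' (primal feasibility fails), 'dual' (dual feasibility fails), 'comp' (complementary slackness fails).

Gradient of f: grad f(x) = Q x + c = (0, 0)
Constraint values g_i(x) = a_i^T x - b_i:
  g_1((0, 3)) = 1
Stationarity residual: grad f(x) + sum_i lambda_i a_i = (0, 0)
  -> stationarity OK
Primal feasibility (all g_i <= 0): FAILS
Dual feasibility (all lambda_i >= 0): OK
Complementary slackness (lambda_i * g_i(x) = 0 for all i): OK

Verdict: the first failing condition is primal_feasibility -> primal.

primal


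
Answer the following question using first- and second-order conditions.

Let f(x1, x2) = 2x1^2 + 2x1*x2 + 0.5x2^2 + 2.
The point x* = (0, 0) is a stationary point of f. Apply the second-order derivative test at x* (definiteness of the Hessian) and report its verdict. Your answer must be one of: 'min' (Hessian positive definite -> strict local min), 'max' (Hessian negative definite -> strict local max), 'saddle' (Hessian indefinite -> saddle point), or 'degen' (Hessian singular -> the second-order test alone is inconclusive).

Compute the Hessian H = grad^2 f:
  H = [[4, 2], [2, 1]]
Verify stationarity: grad f(x*) = H x* + g = (0, 0).
Eigenvalues of H: 0, 5.
H has a zero eigenvalue (singular; positive semidefinite but not definite), so H is neither positive definite, negative definite, nor indefinite. The second-order test alone is inconclusive -> degen.
(Indeed, f is constant along the null direction of H through x*, so x* is not a strict local extremum.)

degen


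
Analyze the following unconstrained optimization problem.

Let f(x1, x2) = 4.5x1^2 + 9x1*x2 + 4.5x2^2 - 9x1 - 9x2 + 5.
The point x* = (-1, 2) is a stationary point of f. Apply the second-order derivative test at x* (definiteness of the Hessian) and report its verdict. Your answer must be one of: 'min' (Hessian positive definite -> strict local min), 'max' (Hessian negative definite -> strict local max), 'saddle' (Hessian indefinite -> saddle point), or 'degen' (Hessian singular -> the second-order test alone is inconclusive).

Compute the Hessian H = grad^2 f:
  H = [[9, 9], [9, 9]]
Verify stationarity: grad f(x*) = H x* + g = (0, 0).
Eigenvalues of H: 0, 18.
H has a zero eigenvalue (singular; positive semidefinite but not definite), so H is neither positive definite, negative definite, nor indefinite. The second-order test alone is inconclusive -> degen.
(Indeed, f is constant along the null direction of H through x*, so x* is not a strict local extremum.)

degen


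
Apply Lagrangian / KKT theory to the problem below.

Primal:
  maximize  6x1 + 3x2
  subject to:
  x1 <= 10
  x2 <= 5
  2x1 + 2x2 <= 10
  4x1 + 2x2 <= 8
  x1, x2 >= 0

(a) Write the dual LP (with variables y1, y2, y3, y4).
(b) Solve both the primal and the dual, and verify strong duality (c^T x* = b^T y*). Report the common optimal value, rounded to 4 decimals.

The standard primal-dual pair for 'max c^T x s.t. A x <= b, x >= 0' is:
  Dual:  min b^T y  s.t.  A^T y >= c,  y >= 0.

So the dual LP is:
  minimize  10y1 + 5y2 + 10y3 + 8y4
  subject to:
    y1 + 2y3 + 4y4 >= 6
    y2 + 2y3 + 2y4 >= 3
    y1, y2, y3, y4 >= 0

Solving the primal: x* = (2, 0).
  primal value c^T x* = 12.
Solving the dual: y* = (0, 0, 0, 1.5).
  dual value b^T y* = 12.
Strong duality: c^T x* = b^T y*. Confirmed.

12


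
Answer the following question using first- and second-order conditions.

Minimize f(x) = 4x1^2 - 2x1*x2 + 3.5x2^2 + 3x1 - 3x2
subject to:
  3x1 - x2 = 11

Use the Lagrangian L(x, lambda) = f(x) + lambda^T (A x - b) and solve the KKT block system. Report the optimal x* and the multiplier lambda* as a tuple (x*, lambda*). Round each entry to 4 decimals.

Form the Lagrangian:
  L(x, lambda) = (1/2) x^T Q x + c^T x + lambda^T (A x - b)
Stationarity (grad_x L = 0): Q x + c + A^T lambda = 0.
Primal feasibility: A x = b.

This gives the KKT block system:
  [ Q   A^T ] [ x     ]   [-c ]
  [ A    0  ] [ lambda ] = [ b ]

Solving the linear system:
  x*      = (3.6441, -0.0678)
  lambda* = (-10.7627)
  f(x*)   = 64.7627

x* = (3.6441, -0.0678), lambda* = (-10.7627)


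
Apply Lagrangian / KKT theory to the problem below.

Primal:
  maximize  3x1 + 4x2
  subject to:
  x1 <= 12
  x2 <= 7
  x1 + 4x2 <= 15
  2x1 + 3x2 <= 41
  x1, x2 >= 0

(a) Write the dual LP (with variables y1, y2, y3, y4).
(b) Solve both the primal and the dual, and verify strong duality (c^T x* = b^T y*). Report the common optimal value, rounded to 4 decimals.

The standard primal-dual pair for 'max c^T x s.t. A x <= b, x >= 0' is:
  Dual:  min b^T y  s.t.  A^T y >= c,  y >= 0.

So the dual LP is:
  minimize  12y1 + 7y2 + 15y3 + 41y4
  subject to:
    y1 + y3 + 2y4 >= 3
    y2 + 4y3 + 3y4 >= 4
    y1, y2, y3, y4 >= 0

Solving the primal: x* = (12, 0.75).
  primal value c^T x* = 39.
Solving the dual: y* = (2, 0, 1, 0).
  dual value b^T y* = 39.
Strong duality: c^T x* = b^T y*. Confirmed.

39


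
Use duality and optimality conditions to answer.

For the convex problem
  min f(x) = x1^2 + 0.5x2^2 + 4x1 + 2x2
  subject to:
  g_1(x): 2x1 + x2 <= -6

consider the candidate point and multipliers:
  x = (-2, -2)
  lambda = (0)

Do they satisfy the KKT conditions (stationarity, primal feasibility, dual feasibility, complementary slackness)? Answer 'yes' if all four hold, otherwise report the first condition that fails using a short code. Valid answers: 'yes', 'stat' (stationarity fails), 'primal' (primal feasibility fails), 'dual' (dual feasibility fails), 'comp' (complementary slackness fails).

Gradient of f: grad f(x) = Q x + c = (0, 0)
Constraint values g_i(x) = a_i^T x - b_i:
  g_1((-2, -2)) = 0
Stationarity residual: grad f(x) + sum_i lambda_i a_i = (0, 0)
  -> stationarity OK
Primal feasibility (all g_i <= 0): OK
Dual feasibility (all lambda_i >= 0): OK
Complementary slackness (lambda_i * g_i(x) = 0 for all i): OK

Verdict: yes, KKT holds.

yes


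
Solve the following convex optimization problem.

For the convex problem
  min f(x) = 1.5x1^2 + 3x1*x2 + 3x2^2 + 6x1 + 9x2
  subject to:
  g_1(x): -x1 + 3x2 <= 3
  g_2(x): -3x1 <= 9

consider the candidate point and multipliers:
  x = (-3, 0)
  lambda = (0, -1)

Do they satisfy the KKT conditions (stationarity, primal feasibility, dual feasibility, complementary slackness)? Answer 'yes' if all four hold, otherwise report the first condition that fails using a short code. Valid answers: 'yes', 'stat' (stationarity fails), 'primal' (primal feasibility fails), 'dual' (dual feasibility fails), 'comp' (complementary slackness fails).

Gradient of f: grad f(x) = Q x + c = (-3, 0)
Constraint values g_i(x) = a_i^T x - b_i:
  g_1((-3, 0)) = 0
  g_2((-3, 0)) = 0
Stationarity residual: grad f(x) + sum_i lambda_i a_i = (0, 0)
  -> stationarity OK
Primal feasibility (all g_i <= 0): OK
Dual feasibility (all lambda_i >= 0): FAILS
Complementary slackness (lambda_i * g_i(x) = 0 for all i): OK

Verdict: the first failing condition is dual_feasibility -> dual.

dual


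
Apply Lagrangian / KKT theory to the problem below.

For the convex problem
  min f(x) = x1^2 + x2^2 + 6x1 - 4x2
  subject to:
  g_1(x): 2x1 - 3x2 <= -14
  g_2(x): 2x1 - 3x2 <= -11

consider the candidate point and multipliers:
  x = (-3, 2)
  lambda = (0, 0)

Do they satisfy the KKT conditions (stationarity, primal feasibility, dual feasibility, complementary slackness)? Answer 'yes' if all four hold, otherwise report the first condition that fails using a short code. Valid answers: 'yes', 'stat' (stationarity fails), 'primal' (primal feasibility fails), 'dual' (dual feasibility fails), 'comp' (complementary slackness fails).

Gradient of f: grad f(x) = Q x + c = (0, 0)
Constraint values g_i(x) = a_i^T x - b_i:
  g_1((-3, 2)) = 2
  g_2((-3, 2)) = -1
Stationarity residual: grad f(x) + sum_i lambda_i a_i = (0, 0)
  -> stationarity OK
Primal feasibility (all g_i <= 0): FAILS
Dual feasibility (all lambda_i >= 0): OK
Complementary slackness (lambda_i * g_i(x) = 0 for all i): OK

Verdict: the first failing condition is primal_feasibility -> primal.

primal


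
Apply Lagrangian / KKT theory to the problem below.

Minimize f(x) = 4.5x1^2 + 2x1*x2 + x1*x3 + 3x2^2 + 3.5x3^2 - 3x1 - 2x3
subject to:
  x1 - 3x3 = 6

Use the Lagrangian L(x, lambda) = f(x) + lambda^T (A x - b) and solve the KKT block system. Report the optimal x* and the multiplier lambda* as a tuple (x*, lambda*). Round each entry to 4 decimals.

Form the Lagrangian:
  L(x, lambda) = (1/2) x^T Q x + c^T x + lambda^T (A x - b)
Stationarity (grad_x L = 0): Q x + c + A^T lambda = 0.
Primal feasibility: A x = b.

This gives the KKT block system:
  [ Q   A^T ] [ x     ]   [-c ]
  [ A    0  ] [ lambda ] = [ b ]

Solving the linear system:
  x*      = (1.0568, -0.3523, -1.6477)
  lambda* = (-4.1591)
  f(x*)   = 12.5398

x* = (1.0568, -0.3523, -1.6477), lambda* = (-4.1591)


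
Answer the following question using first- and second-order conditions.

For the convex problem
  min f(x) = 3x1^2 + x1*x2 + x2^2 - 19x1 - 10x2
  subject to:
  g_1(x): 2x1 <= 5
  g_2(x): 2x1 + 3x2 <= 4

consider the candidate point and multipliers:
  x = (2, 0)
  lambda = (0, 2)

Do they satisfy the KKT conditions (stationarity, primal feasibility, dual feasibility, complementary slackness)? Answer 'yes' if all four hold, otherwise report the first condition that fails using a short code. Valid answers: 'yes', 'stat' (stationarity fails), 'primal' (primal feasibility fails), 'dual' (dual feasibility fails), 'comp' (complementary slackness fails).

Gradient of f: grad f(x) = Q x + c = (-7, -8)
Constraint values g_i(x) = a_i^T x - b_i:
  g_1((2, 0)) = -1
  g_2((2, 0)) = 0
Stationarity residual: grad f(x) + sum_i lambda_i a_i = (-3, -2)
  -> stationarity FAILS
Primal feasibility (all g_i <= 0): OK
Dual feasibility (all lambda_i >= 0): OK
Complementary slackness (lambda_i * g_i(x) = 0 for all i): OK

Verdict: the first failing condition is stationarity -> stat.

stat
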